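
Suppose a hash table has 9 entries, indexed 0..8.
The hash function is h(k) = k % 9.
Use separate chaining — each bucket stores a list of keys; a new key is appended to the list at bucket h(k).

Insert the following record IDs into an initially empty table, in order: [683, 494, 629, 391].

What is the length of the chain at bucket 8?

Insert 683: h=8, bucket 8 empty -> new chain.
Insert 494: h=8, bucket 8 nonempty -> append to chain.
Insert 629: h=8, bucket 8 nonempty -> append to chain.
Insert 391: h=4, bucket 4 empty -> new chain.
Final buckets:
0: ∅
1: ∅
2: ∅
3: ∅
4: 391
5: ∅
6: ∅
7: ∅
8: 683 -> 494 -> 629

3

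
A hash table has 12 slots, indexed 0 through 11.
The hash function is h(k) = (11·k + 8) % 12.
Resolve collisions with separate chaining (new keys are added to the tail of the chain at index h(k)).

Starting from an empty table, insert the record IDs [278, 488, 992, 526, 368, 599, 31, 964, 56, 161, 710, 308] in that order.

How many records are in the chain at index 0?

Insert 278: h=6, bucket 6 empty → new chain.
Insert 488: h=0, bucket 0 empty → new chain.
Insert 992: h=0, bucket 0 nonempty → append to chain.
Insert 526: h=10, bucket 10 empty → new chain.
Insert 368: h=0, bucket 0 nonempty → append to chain.
Insert 599: h=9, bucket 9 empty → new chain.
Insert 31: h=1, bucket 1 empty → new chain.
Insert 964: h=4, bucket 4 empty → new chain.
Insert 56: h=0, bucket 0 nonempty → append to chain.
Insert 161: h=3, bucket 3 empty → new chain.
Insert 710: h=6, bucket 6 nonempty → append to chain.
Insert 308: h=0, bucket 0 nonempty → append to chain.
Final buckets:
0: 488 -> 992 -> 368 -> 56 -> 308
1: 31
2: ∅
3: 161
4: 964
5: ∅
6: 278 -> 710
7: ∅
8: ∅
9: 599
10: 526
11: ∅

5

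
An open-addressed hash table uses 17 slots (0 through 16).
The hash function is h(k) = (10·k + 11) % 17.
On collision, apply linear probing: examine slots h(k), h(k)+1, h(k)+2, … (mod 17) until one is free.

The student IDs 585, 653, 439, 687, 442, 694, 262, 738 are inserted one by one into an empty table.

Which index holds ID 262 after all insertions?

1

585: h=13 → slot 13
653: h=13, probe 13,14 → slot 14
439: h=15 → slot 15
687: h=13, probe 13,14,15,16 → slot 16
442: h=11 → slot 11
694: h=15, probe 15,16,0 → slot 0
262: h=13, probe 13,14,15,16,0,1 → slot 1
738: h=13, probe 13,14,15,16,0,1,2 → slot 2
Table: [694, 262, 738, ∅, ∅, ∅, ∅, ∅, ∅, ∅, ∅, 442, ∅, 585, 653, 439, 687]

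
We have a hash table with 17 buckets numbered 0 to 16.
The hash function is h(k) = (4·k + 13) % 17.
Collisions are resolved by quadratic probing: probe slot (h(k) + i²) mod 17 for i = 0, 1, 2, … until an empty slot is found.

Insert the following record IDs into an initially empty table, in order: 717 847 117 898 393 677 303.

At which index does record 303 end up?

0

717: h=8 => slot 8
847: h=1 => slot 1
117: h=5 => slot 5
898: h=1, probe 1,2 => slot 2
393: h=4 => slot 4
677: h=1, probe 1,2,5,10 => slot 10
303: h=1, probe 1,2,5,10,0 => slot 0
Table: [303, 847, 898, -, 393, 117, -, -, 717, -, 677, -, -, -, -, -, -]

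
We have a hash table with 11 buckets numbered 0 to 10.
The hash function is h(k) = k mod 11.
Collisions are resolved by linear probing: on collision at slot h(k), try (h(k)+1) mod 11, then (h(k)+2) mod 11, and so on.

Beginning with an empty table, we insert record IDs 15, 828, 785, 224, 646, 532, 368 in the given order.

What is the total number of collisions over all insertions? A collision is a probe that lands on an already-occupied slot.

10

15: h=4 -> slot 4
828: h=3 -> slot 3
785: h=4, probe 4,5 -> slot 5
224: h=4, probe 4,5,6 -> slot 6
646: h=8 -> slot 8
532: h=4, probe 4,5,6,7 -> slot 7
368: h=5, probe 5,6,7,8,9 -> slot 9
Table: [—, —, —, 828, 15, 785, 224, 532, 646, 368, —]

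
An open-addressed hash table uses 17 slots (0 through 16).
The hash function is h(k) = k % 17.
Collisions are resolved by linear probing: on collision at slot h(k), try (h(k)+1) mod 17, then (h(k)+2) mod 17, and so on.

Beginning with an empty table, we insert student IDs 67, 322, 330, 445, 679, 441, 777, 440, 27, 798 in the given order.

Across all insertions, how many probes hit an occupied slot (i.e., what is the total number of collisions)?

Insert 67: h=16, slot 16 empty -> index 16.
Insert 322: h=16, slot 16 occupied -> index 0.
Insert 330: h=7, slot 7 empty -> index 7.
Insert 445: h=3, slot 3 empty -> index 3.
Insert 679: h=16, slots 16,0 occupied -> index 1.
Insert 441: h=16, slots 16,0,1 occupied -> index 2.
Insert 777: h=12, slot 12 empty -> index 12.
Insert 440: h=15, slot 15 empty -> index 15.
Insert 27: h=10, slot 10 empty -> index 10.
Insert 798: h=16, slots 16,0,1,2,3 occupied -> index 4.
Table: [322, 679, 441, 445, 798, _, _, 330, _, _, 27, _, 777, _, _, 440, 67]

11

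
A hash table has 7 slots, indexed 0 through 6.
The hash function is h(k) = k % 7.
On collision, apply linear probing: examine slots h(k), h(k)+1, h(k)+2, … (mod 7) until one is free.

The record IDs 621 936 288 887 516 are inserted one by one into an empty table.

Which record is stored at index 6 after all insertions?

936

Insert 621: h=5, slot 5 empty -> index 5.
Insert 936: h=5, slot 5 occupied -> index 6.
Insert 288: h=1, slot 1 empty -> index 1.
Insert 887: h=5, slots 5,6 occupied -> index 0.
Insert 516: h=5, slots 5,6,0,1 occupied -> index 2.
Table: [887, 288, 516, ., ., 621, 936]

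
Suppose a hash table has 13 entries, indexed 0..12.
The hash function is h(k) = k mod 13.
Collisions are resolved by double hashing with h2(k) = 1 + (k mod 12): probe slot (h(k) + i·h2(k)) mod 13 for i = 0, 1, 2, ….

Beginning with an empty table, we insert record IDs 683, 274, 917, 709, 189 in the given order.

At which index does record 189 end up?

4

683 hashes to 7; slot 7 is free -> place at 7.
274 hashes to 1; slot 1 is free -> place at 1.
917 hashes to 7, h2=6; 7 taken -> place at 0.
709 hashes to 7, h2=2; 7 taken -> place at 9.
189 hashes to 7, h2=10; 7 taken -> place at 4.
Table: [917, 274, -, -, 189, -, -, 683, -, 709, -, -, -]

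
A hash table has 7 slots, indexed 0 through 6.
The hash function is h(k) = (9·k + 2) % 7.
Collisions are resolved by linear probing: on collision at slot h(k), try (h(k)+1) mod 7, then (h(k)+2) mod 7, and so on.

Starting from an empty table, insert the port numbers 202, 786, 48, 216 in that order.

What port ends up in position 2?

216

202: h=0 => slot 0
786: h=6 => slot 6
48: h=0, probe 0,1 => slot 1
216: h=0, probe 0,1,2 => slot 2
Table: [202, 48, 216, ., ., ., 786]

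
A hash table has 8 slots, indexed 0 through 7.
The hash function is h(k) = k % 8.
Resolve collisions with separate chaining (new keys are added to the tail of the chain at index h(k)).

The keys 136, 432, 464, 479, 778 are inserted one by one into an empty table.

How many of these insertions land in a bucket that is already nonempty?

2

Insert 136: h=0, bucket 0 empty → new chain.
Insert 432: h=0, bucket 0 nonempty → append to chain.
Insert 464: h=0, bucket 0 nonempty → append to chain.
Insert 479: h=7, bucket 7 empty → new chain.
Insert 778: h=2, bucket 2 empty → new chain.
Final buckets:
0: 136 -> 432 -> 464
1: ∅
2: 778
3: ∅
4: ∅
5: ∅
6: ∅
7: 479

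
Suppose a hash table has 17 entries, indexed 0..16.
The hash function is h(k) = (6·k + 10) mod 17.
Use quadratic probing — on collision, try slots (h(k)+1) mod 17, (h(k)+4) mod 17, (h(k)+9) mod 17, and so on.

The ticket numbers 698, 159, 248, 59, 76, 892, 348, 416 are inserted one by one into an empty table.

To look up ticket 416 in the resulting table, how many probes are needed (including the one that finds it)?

Insert 698: h=16, slot 16 empty -> index 16.
Insert 159: h=12, slot 12 empty -> index 12.
Insert 248: h=2, slot 2 empty -> index 2.
Insert 59: h=7, slot 7 empty -> index 7.
Insert 76: h=7, slot 7 occupied -> index 8.
Insert 892: h=7, slots 7,8 occupied -> index 11.
Insert 348: h=7, slots 7,8,11,16 occupied -> index 6.
Insert 416: h=7, slots 7,8,11,16,6 occupied -> index 15.
Table: [_, _, 248, _, _, _, 348, 59, 76, _, _, 892, 159, _, _, 416, 698]
Lookup 416: h=7, probe 7,8,11,16,6,15 → found at 15.

6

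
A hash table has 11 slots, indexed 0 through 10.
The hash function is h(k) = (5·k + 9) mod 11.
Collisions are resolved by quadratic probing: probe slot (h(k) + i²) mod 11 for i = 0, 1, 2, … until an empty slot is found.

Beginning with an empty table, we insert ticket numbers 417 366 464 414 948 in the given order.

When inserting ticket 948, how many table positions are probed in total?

2

417 hashes to 4; slot 4 is free => place at 4.
366 hashes to 2; slot 2 is free => place at 2.
464 hashes to 8; slot 8 is free => place at 8.
414 hashes to 0; slot 0 is free => place at 0.
948 hashes to 8; 8 taken => place at 9.
Table: [414, ∅, 366, ∅, 417, ∅, ∅, ∅, 464, 948, ∅]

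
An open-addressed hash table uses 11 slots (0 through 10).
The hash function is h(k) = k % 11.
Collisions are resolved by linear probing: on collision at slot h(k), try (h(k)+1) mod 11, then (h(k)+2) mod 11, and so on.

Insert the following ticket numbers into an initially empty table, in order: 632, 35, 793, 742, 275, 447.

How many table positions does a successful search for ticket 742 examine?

632 hashes to 5; slot 5 is free -> place at 5.
35 hashes to 2; slot 2 is free -> place at 2.
793 hashes to 1; slot 1 is free -> place at 1.
742 hashes to 5; 5 taken -> place at 6.
275 hashes to 0; slot 0 is free -> place at 0.
447 hashes to 7; slot 7 is free -> place at 7.
Table: [275, 793, 35, ∅, ∅, 632, 742, 447, ∅, ∅, ∅]
Lookup 742: h=5, probe 5,6 → found at 6.

2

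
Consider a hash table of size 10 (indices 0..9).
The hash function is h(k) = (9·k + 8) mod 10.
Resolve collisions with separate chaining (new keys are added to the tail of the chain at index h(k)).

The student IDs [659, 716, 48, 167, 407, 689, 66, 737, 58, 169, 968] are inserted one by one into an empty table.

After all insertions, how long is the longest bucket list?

3

659 -> bucket 9
716 -> bucket 2
48 -> bucket 0
167 -> bucket 1
407 -> bucket 1 (collision)
689 -> bucket 9 (collision)
66 -> bucket 2 (collision)
737 -> bucket 1 (collision)
58 -> bucket 0 (collision)
169 -> bucket 9 (collision)
968 -> bucket 0 (collision)
Final buckets:
0: 48 -> 58 -> 968
1: 167 -> 407 -> 737
2: 716 -> 66
3: .
4: .
5: .
6: .
7: .
8: .
9: 659 -> 689 -> 169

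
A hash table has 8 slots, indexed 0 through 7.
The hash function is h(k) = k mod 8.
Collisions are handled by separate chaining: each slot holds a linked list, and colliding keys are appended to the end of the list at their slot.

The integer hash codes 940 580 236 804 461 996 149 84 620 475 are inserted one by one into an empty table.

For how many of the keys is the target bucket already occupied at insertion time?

Insert 940: h=4, bucket 4 empty → new chain.
Insert 580: h=4, bucket 4 nonempty → append to chain.
Insert 236: h=4, bucket 4 nonempty → append to chain.
Insert 804: h=4, bucket 4 nonempty → append to chain.
Insert 461: h=5, bucket 5 empty → new chain.
Insert 996: h=4, bucket 4 nonempty → append to chain.
Insert 149: h=5, bucket 5 nonempty → append to chain.
Insert 84: h=4, bucket 4 nonempty → append to chain.
Insert 620: h=4, bucket 4 nonempty → append to chain.
Insert 475: h=3, bucket 3 empty → new chain.
Final buckets:
0: ∅
1: ∅
2: ∅
3: 475
4: 940 -> 580 -> 236 -> 804 -> 996 -> 84 -> 620
5: 461 -> 149
6: ∅
7: ∅

7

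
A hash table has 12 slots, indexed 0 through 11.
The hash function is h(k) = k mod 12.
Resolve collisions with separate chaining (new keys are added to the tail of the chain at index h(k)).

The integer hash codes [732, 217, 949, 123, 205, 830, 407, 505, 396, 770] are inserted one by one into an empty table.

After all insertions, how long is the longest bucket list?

4

732 → bucket 0
217 → bucket 1
949 → bucket 1 (collision)
123 → bucket 3
205 → bucket 1 (collision)
830 → bucket 2
407 → bucket 11
505 → bucket 1 (collision)
396 → bucket 0 (collision)
770 → bucket 2 (collision)
Final buckets:
0: 732 -> 396
1: 217 -> 949 -> 205 -> 505
2: 830 -> 770
3: 123
4: _
5: _
6: _
7: _
8: _
9: _
10: _
11: 407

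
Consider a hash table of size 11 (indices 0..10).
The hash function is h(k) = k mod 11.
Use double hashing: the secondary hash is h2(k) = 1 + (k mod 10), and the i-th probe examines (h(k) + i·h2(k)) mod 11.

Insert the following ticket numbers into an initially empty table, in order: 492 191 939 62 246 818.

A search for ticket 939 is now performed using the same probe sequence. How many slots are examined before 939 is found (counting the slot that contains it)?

2

Insert 492: h=8, slot 8 empty => index 8.
Insert 191: h=4, slot 4 empty => index 4.
Insert 939: h=4, h2=10, slot 4 occupied => index 3.
Insert 62: h=7, slot 7 empty => index 7.
Insert 246: h=4, h2=7, slot 4 occupied => index 0.
Insert 818: h=4, h2=9, slot 4 occupied => index 2.
Table: [246, ., 818, 939, 191, ., ., 62, 492, ., .]
Lookup 939: h=4, h2=10, probe 4,3 → found at 3.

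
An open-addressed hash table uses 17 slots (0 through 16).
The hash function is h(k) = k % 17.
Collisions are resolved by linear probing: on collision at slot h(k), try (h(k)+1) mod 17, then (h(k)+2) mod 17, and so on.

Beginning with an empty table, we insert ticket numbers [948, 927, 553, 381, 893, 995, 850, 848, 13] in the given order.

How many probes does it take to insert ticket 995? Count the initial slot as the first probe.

Insert 948: h=13, slot 13 empty -> index 13.
Insert 927: h=9, slot 9 empty -> index 9.
Insert 553: h=9, slot 9 occupied -> index 10.
Insert 381: h=7, slot 7 empty -> index 7.
Insert 893: h=9, slots 9,10 occupied -> index 11.
Insert 995: h=9, slots 9,10,11 occupied -> index 12.
Insert 850: h=0, slot 0 empty -> index 0.
Insert 848: h=15, slot 15 empty -> index 15.
Insert 13: h=13, slot 13 occupied -> index 14.
Table: [850, -, -, -, -, -, -, 381, -, 927, 553, 893, 995, 948, 13, 848, -]

4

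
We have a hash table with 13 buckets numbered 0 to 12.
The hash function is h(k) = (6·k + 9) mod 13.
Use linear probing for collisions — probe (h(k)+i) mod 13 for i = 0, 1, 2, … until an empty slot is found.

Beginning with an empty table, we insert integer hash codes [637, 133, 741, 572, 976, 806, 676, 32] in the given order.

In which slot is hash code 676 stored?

0

637: h=9 -> slot 9
133: h=1 -> slot 1
741: h=9, probe 9,10 -> slot 10
572: h=9, probe 9,10,11 -> slot 11
976: h=2 -> slot 2
806: h=9, probe 9,10,11,12 -> slot 12
676: h=9, probe 9,10,11,12,0 -> slot 0
32: h=6 -> slot 6
Table: [676, 133, 976, —, —, —, 32, —, —, 637, 741, 572, 806]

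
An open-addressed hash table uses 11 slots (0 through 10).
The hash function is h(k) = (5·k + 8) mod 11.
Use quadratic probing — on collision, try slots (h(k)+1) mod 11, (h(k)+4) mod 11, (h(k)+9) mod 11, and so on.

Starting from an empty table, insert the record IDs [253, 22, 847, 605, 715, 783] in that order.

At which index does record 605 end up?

Insert 253: h=8, slot 8 empty → index 8.
Insert 22: h=8, slot 8 occupied → index 9.
Insert 847: h=8, slots 8,9 occupied → index 1.
Insert 605: h=8, slots 8,9,1 occupied → index 6.
Insert 715: h=8, slots 8,9,1,6 occupied → index 2.
Insert 783: h=7, slot 7 empty → index 7.
Table: [∅, 847, 715, ∅, ∅, ∅, 605, 783, 253, 22, ∅]

6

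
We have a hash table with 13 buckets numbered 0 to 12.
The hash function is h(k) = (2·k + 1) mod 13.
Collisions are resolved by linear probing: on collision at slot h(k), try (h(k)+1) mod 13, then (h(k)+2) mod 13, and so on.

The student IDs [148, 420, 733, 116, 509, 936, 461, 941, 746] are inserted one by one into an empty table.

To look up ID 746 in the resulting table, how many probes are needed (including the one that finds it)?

7

Insert 148: h=11, slot 11 empty -> index 11.
Insert 420: h=9, slot 9 empty -> index 9.
Insert 733: h=11, slot 11 occupied -> index 12.
Insert 116: h=12, slot 12 occupied -> index 0.
Insert 509: h=5, slot 5 empty -> index 5.
Insert 936: h=1, slot 1 empty -> index 1.
Insert 461: h=0, slots 0,1 occupied -> index 2.
Insert 941: h=11, slots 11,12,0,1,2 occupied -> index 3.
Insert 746: h=11, slots 11,12,0,1,2,3 occupied -> index 4.
Table: [116, 936, 461, 941, 746, 509, —, —, —, 420, —, 148, 733]
Lookup 746: h=11, probe 11,12,0,1,2,3,4 → found at 4.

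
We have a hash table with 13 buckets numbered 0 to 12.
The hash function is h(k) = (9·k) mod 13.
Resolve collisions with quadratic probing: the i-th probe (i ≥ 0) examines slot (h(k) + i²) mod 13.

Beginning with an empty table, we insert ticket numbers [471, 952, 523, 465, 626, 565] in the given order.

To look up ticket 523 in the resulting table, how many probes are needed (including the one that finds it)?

3

471: h=1 => slot 1
952: h=1, probe 1,2 => slot 2
523: h=1, probe 1,2,5 => slot 5
465: h=12 => slot 12
626: h=5, probe 5,6 => slot 6
565: h=2, probe 2,3 => slot 3
Table: [∅, 471, 952, 565, ∅, 523, 626, ∅, ∅, ∅, ∅, ∅, 465]
Lookup 523: h=1, probe 1,2,5 → found at 5.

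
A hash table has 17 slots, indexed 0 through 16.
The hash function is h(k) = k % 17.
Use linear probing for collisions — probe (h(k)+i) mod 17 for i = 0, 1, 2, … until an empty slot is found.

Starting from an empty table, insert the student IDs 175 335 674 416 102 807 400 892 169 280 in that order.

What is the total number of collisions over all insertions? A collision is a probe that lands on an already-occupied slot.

175 hashes to 5; slot 5 is free -> place at 5.
335 hashes to 12; slot 12 is free -> place at 12.
674 hashes to 11; slot 11 is free -> place at 11.
416 hashes to 8; slot 8 is free -> place at 8.
102 hashes to 0; slot 0 is free -> place at 0.
807 hashes to 8; 8 taken -> place at 9.
400 hashes to 9; 9 taken -> place at 10.
892 hashes to 8; 8,9,10,11,12 taken -> place at 13.
169 hashes to 16; slot 16 is free -> place at 16.
280 hashes to 8; 8,9,10,11,12,13 taken -> place at 14.
Table: [102, -, -, -, -, 175, -, -, 416, 807, 400, 674, 335, 892, 280, -, 169]

13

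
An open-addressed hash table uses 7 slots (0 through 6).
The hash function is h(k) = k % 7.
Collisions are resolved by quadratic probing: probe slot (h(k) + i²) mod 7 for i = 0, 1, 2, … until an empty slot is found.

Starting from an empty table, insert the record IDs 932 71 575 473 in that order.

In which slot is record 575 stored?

Insert 932: h=1, slot 1 empty -> index 1.
Insert 71: h=1, slot 1 occupied -> index 2.
Insert 575: h=1, slots 1,2 occupied -> index 5.
Insert 473: h=4, slot 4 empty -> index 4.
Table: [∅, 932, 71, ∅, 473, 575, ∅]

5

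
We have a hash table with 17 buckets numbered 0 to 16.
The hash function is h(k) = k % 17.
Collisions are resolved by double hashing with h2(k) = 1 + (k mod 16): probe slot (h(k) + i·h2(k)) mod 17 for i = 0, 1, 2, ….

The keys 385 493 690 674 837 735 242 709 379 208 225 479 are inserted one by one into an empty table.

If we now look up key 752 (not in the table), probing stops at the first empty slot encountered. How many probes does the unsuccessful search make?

6

Insert 385: h=11, slot 11 empty → index 11.
Insert 493: h=0, slot 0 empty → index 0.
Insert 690: h=10, slot 10 empty → index 10.
Insert 674: h=11, h2=3, slot 11 occupied → index 14.
Insert 837: h=4, slot 4 empty → index 4.
Insert 735: h=4, h2=16, slot 4 occupied → index 3.
Insert 242: h=4, h2=3, slot 4 occupied → index 7.
Insert 709: h=12, slot 12 empty → index 12.
Insert 379: h=5, slot 5 empty → index 5.
Insert 208: h=4, h2=1, slots 4,5 occupied → index 6.
Insert 225: h=4, h2=2, slots 4,6 occupied → index 8.
Insert 479: h=3, h2=16, slot 3 occupied → index 2.
Table: [493, ., 479, 735, 837, 379, 208, 242, 225, ., 690, 385, 709, ., 674, ., .]
Lookup 752: h=4, h2=1, probe 4,5,6,7,8,9 → slot 9 empty, not found.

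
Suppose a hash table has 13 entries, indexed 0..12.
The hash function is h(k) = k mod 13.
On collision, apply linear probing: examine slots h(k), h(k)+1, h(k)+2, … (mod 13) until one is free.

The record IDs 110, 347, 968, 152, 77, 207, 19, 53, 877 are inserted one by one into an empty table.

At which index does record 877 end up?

Insert 110: h=6, slot 6 empty -> index 6.
Insert 347: h=9, slot 9 empty -> index 9.
Insert 968: h=6, slot 6 occupied -> index 7.
Insert 152: h=9, slot 9 occupied -> index 10.
Insert 77: h=12, slot 12 empty -> index 12.
Insert 207: h=12, slot 12 occupied -> index 0.
Insert 19: h=6, slots 6,7 occupied -> index 8.
Insert 53: h=1, slot 1 empty -> index 1.
Insert 877: h=6, slots 6,7,8,9,10 occupied -> index 11.
Table: [207, 53, ., ., ., ., 110, 968, 19, 347, 152, 877, 77]

11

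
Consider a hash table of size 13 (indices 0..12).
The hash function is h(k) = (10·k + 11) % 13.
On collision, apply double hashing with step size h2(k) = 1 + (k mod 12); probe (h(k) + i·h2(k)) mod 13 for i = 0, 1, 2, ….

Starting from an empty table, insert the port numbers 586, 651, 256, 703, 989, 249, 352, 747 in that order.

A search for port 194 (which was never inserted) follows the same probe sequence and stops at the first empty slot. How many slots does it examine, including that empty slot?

586 hashes to 8; slot 8 is free => place at 8.
651 hashes to 8, h2=4; 8 taken => place at 12.
256 hashes to 10; slot 10 is free => place at 10.
703 hashes to 8, h2=8; 8 taken => place at 3.
989 hashes to 8, h2=6; 8 taken => place at 1.
249 hashes to 5; slot 5 is free => place at 5.
352 hashes to 8, h2=5; 8 taken => place at 0.
747 hashes to 6; slot 6 is free => place at 6.
Table: [352, 989, —, 703, —, 249, 747, —, 586, —, 256, —, 651]
Lookup 194: h=1, h2=3, probe 1,4 → slot 4 empty, not found.

2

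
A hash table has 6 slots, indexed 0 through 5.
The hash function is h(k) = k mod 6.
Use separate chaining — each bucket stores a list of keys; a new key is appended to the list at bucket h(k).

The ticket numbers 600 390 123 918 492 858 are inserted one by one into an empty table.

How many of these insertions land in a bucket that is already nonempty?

4

600 → bucket 0
390 → bucket 0 (collision)
123 → bucket 3
918 → bucket 0 (collision)
492 → bucket 0 (collision)
858 → bucket 0 (collision)
Final buckets:
0: 600 -> 390 -> 918 -> 492 -> 858
1: _
2: _
3: 123
4: _
5: _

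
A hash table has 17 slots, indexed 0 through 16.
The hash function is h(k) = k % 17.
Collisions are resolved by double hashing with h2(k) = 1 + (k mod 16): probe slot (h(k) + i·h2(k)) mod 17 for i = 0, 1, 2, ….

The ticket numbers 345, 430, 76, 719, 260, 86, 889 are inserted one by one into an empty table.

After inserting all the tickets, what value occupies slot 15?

889

345: h=5 => slot 5
430: h=5, h2=15, probe 5,3 => slot 3
76: h=8 => slot 8
719: h=5, h2=16, probe 5,4 => slot 4
260: h=5, h2=5, probe 5,10 => slot 10
86: h=1 => slot 1
889: h=5, h2=10, probe 5,15 => slot 15
Table: [., 86, ., 430, 719, 345, ., ., 76, ., 260, ., ., ., ., 889, .]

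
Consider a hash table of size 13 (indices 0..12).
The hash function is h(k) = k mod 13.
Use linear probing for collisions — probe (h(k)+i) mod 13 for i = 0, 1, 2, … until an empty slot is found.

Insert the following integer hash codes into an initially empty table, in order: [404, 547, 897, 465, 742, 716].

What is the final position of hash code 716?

4

Insert 404: h=1, slot 1 empty → index 1.
Insert 547: h=1, slot 1 occupied → index 2.
Insert 897: h=0, slot 0 empty → index 0.
Insert 465: h=10, slot 10 empty → index 10.
Insert 742: h=1, slots 1,2 occupied → index 3.
Insert 716: h=1, slots 1,2,3 occupied → index 4.
Table: [897, 404, 547, 742, 716, —, —, —, —, —, 465, —, —]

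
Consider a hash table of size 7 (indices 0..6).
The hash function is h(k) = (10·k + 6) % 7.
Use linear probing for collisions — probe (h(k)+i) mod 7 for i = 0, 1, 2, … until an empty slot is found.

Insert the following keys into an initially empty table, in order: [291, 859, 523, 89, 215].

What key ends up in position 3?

215

Insert 291: h=4, slot 4 empty => index 4.
Insert 859: h=0, slot 0 empty => index 0.
Insert 523: h=0, slot 0 occupied => index 1.
Insert 89: h=0, slots 0,1 occupied => index 2.
Insert 215: h=0, slots 0,1,2 occupied => index 3.
Table: [859, 523, 89, 215, 291, -, -]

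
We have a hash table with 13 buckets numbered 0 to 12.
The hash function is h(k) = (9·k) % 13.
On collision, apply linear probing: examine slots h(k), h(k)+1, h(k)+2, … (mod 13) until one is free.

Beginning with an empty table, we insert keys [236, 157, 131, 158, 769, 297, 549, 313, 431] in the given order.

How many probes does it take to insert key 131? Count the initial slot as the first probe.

Insert 236: h=5, slot 5 empty => index 5.
Insert 157: h=9, slot 9 empty => index 9.
Insert 131: h=9, slot 9 occupied => index 10.
Insert 158: h=5, slot 5 occupied => index 6.
Insert 769: h=5, slots 5,6 occupied => index 7.
Insert 297: h=8, slot 8 empty => index 8.
Insert 549: h=1, slot 1 empty => index 1.
Insert 313: h=9, slots 9,10 occupied => index 11.
Insert 431: h=5, slots 5,6,7,8,9,10,11 occupied => index 12.
Table: [_, 549, _, _, _, 236, 158, 769, 297, 157, 131, 313, 431]

2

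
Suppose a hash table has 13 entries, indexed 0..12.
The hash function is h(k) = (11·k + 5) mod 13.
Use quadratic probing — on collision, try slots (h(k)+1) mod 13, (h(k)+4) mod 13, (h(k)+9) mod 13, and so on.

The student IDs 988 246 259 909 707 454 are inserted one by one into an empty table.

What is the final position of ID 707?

988: h=5 => slot 5
246: h=7 => slot 7
259: h=7, probe 7,8 => slot 8
909: h=7, probe 7,8,11 => slot 11
707: h=8, probe 8,9 => slot 9
454: h=7, probe 7,8,11,3 => slot 3
Table: [-, -, -, 454, -, 988, -, 246, 259, 707, -, 909, -]

9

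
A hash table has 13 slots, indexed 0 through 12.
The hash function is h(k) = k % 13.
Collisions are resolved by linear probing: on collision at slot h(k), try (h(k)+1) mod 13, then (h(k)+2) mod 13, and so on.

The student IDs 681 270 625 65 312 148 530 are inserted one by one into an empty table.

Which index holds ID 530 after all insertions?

11

681 hashes to 5; slot 5 is free -> place at 5.
270 hashes to 10; slot 10 is free -> place at 10.
625 hashes to 1; slot 1 is free -> place at 1.
65 hashes to 0; slot 0 is free -> place at 0.
312 hashes to 0; 0,1 taken -> place at 2.
148 hashes to 5; 5 taken -> place at 6.
530 hashes to 10; 10 taken -> place at 11.
Table: [65, 625, 312, -, -, 681, 148, -, -, -, 270, 530, -]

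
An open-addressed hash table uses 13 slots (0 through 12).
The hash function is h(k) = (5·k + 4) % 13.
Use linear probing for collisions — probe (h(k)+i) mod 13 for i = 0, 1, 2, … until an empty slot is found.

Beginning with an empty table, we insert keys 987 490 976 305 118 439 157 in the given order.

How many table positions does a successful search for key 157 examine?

987 hashes to 12; slot 12 is free -> place at 12.
490 hashes to 10; slot 10 is free -> place at 10.
976 hashes to 9; slot 9 is free -> place at 9.
305 hashes to 8; slot 8 is free -> place at 8.
118 hashes to 9; 9,10 taken -> place at 11.
439 hashes to 2; slot 2 is free -> place at 2.
157 hashes to 9; 9,10,11,12 taken -> place at 0.
Table: [157, _, 439, _, _, _, _, _, 305, 976, 490, 118, 987]
Lookup 157: h=9, probe 9,10,11,12,0 → found at 0.

5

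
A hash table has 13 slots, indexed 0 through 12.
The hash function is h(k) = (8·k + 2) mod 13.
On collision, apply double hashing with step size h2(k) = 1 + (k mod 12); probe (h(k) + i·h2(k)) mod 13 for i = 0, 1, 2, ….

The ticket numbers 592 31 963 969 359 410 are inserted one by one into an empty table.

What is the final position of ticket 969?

592: h=6 -> slot 6
31: h=3 -> slot 3
963: h=10 -> slot 10
969: h=6, h2=10, probe 6,3,0 -> slot 0
359: h=1 -> slot 1
410: h=6, h2=3, probe 6,9 -> slot 9
Table: [969, 359, -, 31, -, -, 592, -, -, 410, 963, -, -]

0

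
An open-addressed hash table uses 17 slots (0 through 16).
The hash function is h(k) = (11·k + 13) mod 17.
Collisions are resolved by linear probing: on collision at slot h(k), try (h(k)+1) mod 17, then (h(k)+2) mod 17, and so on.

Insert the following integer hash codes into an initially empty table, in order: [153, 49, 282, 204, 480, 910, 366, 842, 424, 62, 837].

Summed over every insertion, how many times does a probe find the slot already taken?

5

Insert 153: h=13, slot 13 empty => index 13.
Insert 49: h=8, slot 8 empty => index 8.
Insert 282: h=4, slot 4 empty => index 4.
Insert 204: h=13, slot 13 occupied => index 14.
Insert 480: h=6, slot 6 empty => index 6.
Insert 910: h=10, slot 10 empty => index 10.
Insert 366: h=10, slot 10 occupied => index 11.
Insert 842: h=10, slots 10,11 occupied => index 12.
Insert 424: h=2, slot 2 empty => index 2.
Insert 62: h=15, slot 15 empty => index 15.
Insert 837: h=6, slot 6 occupied => index 7.
Table: [∅, ∅, 424, ∅, 282, ∅, 480, 837, 49, ∅, 910, 366, 842, 153, 204, 62, ∅]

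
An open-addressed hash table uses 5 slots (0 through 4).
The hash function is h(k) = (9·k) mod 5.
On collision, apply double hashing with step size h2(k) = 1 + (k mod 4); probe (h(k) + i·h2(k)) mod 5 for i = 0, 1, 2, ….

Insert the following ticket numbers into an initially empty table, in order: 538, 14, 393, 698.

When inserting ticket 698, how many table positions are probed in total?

538 hashes to 2; slot 2 is free -> place at 2.
14 hashes to 1; slot 1 is free -> place at 1.
393 hashes to 2, h2=2; 2 taken -> place at 4.
698 hashes to 2, h2=3; 2 taken -> place at 0.
Table: [698, 14, 538, -, 393]

2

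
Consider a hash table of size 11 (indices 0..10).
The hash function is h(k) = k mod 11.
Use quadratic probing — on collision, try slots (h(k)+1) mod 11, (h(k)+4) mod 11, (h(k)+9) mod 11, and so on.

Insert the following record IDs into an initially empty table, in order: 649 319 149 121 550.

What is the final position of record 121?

Insert 649: h=0, slot 0 empty -> index 0.
Insert 319: h=0, slot 0 occupied -> index 1.
Insert 149: h=6, slot 6 empty -> index 6.
Insert 121: h=0, slots 0,1 occupied -> index 4.
Insert 550: h=0, slots 0,1,4 occupied -> index 9.
Table: [649, 319, _, _, 121, _, 149, _, _, 550, _]

4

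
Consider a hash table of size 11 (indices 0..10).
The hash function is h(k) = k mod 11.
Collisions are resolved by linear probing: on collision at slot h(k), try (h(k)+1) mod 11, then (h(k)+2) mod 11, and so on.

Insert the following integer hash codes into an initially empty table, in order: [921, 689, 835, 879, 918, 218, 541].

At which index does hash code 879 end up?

921 hashes to 8; slot 8 is free -> place at 8.
689 hashes to 7; slot 7 is free -> place at 7.
835 hashes to 10; slot 10 is free -> place at 10.
879 hashes to 10; 10 taken -> place at 0.
918 hashes to 5; slot 5 is free -> place at 5.
218 hashes to 9; slot 9 is free -> place at 9.
541 hashes to 2; slot 2 is free -> place at 2.
Table: [879, ∅, 541, ∅, ∅, 918, ∅, 689, 921, 218, 835]

0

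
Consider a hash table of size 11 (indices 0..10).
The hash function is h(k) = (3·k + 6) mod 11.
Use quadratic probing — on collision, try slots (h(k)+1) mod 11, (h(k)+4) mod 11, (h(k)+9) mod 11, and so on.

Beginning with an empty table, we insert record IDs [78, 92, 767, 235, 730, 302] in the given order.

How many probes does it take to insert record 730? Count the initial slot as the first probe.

4

Insert 78: h=9, slot 9 empty => index 9.
Insert 92: h=7, slot 7 empty => index 7.
Insert 767: h=8, slot 8 empty => index 8.
Insert 235: h=7, slots 7,8 occupied => index 0.
Insert 730: h=7, slots 7,8,0 occupied => index 5.
Insert 302: h=10, slot 10 empty => index 10.
Table: [235, -, -, -, -, 730, -, 92, 767, 78, 302]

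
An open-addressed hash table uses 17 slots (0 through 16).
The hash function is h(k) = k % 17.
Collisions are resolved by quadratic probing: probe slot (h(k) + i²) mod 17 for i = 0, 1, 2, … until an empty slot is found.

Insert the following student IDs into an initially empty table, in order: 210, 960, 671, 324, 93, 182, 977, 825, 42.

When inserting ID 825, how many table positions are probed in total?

2

Insert 210: h=6, slot 6 empty -> index 6.
Insert 960: h=8, slot 8 empty -> index 8.
Insert 671: h=8, slot 8 occupied -> index 9.
Insert 324: h=1, slot 1 empty -> index 1.
Insert 93: h=8, slots 8,9 occupied -> index 12.
Insert 182: h=12, slot 12 occupied -> index 13.
Insert 977: h=8, slots 8,9,12 occupied -> index 0.
Insert 825: h=9, slot 9 occupied -> index 10.
Insert 42: h=8, slots 8,9,12,0 occupied -> index 7.
Table: [977, 324, _, _, _, _, 210, 42, 960, 671, 825, _, 93, 182, _, _, _]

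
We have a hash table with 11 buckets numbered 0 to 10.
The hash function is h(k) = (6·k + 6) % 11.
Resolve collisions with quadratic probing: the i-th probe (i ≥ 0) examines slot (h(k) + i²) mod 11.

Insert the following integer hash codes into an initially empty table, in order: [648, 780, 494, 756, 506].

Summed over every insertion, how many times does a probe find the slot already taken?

Insert 648: h=0, slot 0 empty -> index 0.
Insert 780: h=0, slot 0 occupied -> index 1.
Insert 494: h=0, slots 0,1 occupied -> index 4.
Insert 756: h=10, slot 10 empty -> index 10.
Insert 506: h=6, slot 6 empty -> index 6.
Table: [648, 780, _, _, 494, _, 506, _, _, _, 756]

3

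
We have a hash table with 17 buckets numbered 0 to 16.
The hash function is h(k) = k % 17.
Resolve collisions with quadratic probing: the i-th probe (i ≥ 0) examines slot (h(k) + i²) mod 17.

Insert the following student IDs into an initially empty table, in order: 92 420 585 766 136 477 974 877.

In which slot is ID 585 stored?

8

Insert 92: h=7, slot 7 empty => index 7.
Insert 420: h=12, slot 12 empty => index 12.
Insert 585: h=7, slot 7 occupied => index 8.
Insert 766: h=1, slot 1 empty => index 1.
Insert 136: h=0, slot 0 empty => index 0.
Insert 477: h=1, slot 1 occupied => index 2.
Insert 974: h=5, slot 5 empty => index 5.
Insert 877: h=10, slot 10 empty => index 10.
Table: [136, 766, 477, _, _, 974, _, 92, 585, _, 877, _, 420, _, _, _, _]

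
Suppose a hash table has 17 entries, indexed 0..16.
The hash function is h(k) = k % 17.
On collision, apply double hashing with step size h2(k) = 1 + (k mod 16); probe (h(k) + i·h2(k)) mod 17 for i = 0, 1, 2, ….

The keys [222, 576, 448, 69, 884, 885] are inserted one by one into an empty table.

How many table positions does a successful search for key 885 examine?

222 hashes to 1; slot 1 is free -> place at 1.
576 hashes to 15; slot 15 is free -> place at 15.
448 hashes to 6; slot 6 is free -> place at 6.
69 hashes to 1, h2=6; 1 taken -> place at 7.
884 hashes to 0; slot 0 is free -> place at 0.
885 hashes to 1, h2=6; 1,7 taken -> place at 13.
Table: [884, 222, _, _, _, _, 448, 69, _, _, _, _, _, 885, _, 576, _]
Lookup 885: h=1, h2=6, probe 1,7,13 → found at 13.

3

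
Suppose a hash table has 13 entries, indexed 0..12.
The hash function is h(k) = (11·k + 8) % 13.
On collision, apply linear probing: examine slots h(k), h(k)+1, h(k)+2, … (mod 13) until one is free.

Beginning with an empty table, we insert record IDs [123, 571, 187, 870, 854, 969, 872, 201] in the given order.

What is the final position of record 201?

123 hashes to 9; slot 9 is free => place at 9.
571 hashes to 10; slot 10 is free => place at 10.
187 hashes to 11; slot 11 is free => place at 11.
870 hashes to 10; 10,11 taken => place at 12.
854 hashes to 3; slot 3 is free => place at 3.
969 hashes to 7; slot 7 is free => place at 7.
872 hashes to 6; slot 6 is free => place at 6.
201 hashes to 9; 9,10,11,12 taken => place at 0.
Table: [201, _, _, 854, _, _, 872, 969, _, 123, 571, 187, 870]

0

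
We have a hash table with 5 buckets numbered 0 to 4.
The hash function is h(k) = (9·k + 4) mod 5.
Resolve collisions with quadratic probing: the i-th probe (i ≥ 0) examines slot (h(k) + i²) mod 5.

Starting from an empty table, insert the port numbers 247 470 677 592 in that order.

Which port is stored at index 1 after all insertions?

592

247 hashes to 2; slot 2 is free => place at 2.
470 hashes to 4; slot 4 is free => place at 4.
677 hashes to 2; 2 taken => place at 3.
592 hashes to 2; 2,3 taken => place at 1.
Table: [∅, 592, 247, 677, 470]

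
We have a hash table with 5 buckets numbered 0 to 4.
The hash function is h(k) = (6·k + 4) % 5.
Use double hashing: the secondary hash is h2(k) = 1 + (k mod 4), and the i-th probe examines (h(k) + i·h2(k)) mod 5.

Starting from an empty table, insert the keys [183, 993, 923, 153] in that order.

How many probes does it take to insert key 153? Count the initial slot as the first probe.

Insert 183: h=2, slot 2 empty => index 2.
Insert 993: h=2, h2=2, slot 2 occupied => index 4.
Insert 923: h=2, h2=4, slot 2 occupied => index 1.
Insert 153: h=2, h2=2, slots 2,4,1 occupied => index 3.
Table: [., 923, 183, 153, 993]

4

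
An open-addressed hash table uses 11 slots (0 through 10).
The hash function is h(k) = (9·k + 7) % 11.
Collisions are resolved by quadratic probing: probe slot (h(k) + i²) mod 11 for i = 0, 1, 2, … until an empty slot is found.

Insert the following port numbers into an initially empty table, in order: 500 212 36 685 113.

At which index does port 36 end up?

Insert 500: h=8, slot 8 empty => index 8.
Insert 212: h=1, slot 1 empty => index 1.
Insert 36: h=1, slot 1 occupied => index 2.
Insert 685: h=1, slots 1,2 occupied => index 5.
Insert 113: h=1, slots 1,2,5 occupied => index 10.
Table: [-, 212, 36, -, -, 685, -, -, 500, -, 113]

2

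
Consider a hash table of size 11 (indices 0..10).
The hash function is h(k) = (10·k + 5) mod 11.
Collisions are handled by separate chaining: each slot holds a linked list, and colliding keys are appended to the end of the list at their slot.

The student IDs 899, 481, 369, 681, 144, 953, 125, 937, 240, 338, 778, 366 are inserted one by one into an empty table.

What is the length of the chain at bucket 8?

4

Insert 899: h=8, bucket 8 empty → new chain.
Insert 481: h=8, bucket 8 nonempty → append to chain.
Insert 369: h=10, bucket 10 empty → new chain.
Insert 681: h=6, bucket 6 empty → new chain.
Insert 144: h=4, bucket 4 empty → new chain.
Insert 953: h=9, bucket 9 empty → new chain.
Insert 125: h=1, bucket 1 empty → new chain.
Insert 937: h=3, bucket 3 empty → new chain.
Insert 240: h=7, bucket 7 empty → new chain.
Insert 338: h=8, bucket 8 nonempty → append to chain.
Insert 778: h=8, bucket 8 nonempty → append to chain.
Insert 366: h=2, bucket 2 empty → new chain.
Final buckets:
0: _
1: 125
2: 366
3: 937
4: 144
5: _
6: 681
7: 240
8: 899 -> 481 -> 338 -> 778
9: 953
10: 369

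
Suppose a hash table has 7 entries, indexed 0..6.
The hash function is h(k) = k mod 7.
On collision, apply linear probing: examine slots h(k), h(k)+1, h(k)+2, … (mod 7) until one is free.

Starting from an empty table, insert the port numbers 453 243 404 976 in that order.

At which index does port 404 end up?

0

453: h=5 => slot 5
243: h=5, probe 5,6 => slot 6
404: h=5, probe 5,6,0 => slot 0
976: h=3 => slot 3
Table: [404, —, —, 976, —, 453, 243]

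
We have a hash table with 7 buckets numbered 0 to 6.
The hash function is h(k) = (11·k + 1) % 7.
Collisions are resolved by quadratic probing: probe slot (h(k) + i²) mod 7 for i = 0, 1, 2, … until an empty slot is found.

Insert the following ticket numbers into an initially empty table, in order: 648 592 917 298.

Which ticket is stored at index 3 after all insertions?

648

648: h=3 → slot 3
592: h=3, probe 3,4 → slot 4
917: h=1 → slot 1
298: h=3, probe 3,4,0 → slot 0
Table: [298, 917, -, 648, 592, -, -]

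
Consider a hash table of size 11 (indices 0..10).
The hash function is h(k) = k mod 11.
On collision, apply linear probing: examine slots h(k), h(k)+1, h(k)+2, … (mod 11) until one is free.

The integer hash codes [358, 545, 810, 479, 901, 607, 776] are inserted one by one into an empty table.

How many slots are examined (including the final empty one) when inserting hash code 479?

358: h=6 → slot 6
545: h=6, probe 6,7 → slot 7
810: h=7, probe 7,8 → slot 8
479: h=6, probe 6,7,8,9 → slot 9
901: h=10 → slot 10
607: h=2 → slot 2
776: h=6, probe 6,7,8,9,10,0 → slot 0
Table: [776, -, 607, -, -, -, 358, 545, 810, 479, 901]

4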